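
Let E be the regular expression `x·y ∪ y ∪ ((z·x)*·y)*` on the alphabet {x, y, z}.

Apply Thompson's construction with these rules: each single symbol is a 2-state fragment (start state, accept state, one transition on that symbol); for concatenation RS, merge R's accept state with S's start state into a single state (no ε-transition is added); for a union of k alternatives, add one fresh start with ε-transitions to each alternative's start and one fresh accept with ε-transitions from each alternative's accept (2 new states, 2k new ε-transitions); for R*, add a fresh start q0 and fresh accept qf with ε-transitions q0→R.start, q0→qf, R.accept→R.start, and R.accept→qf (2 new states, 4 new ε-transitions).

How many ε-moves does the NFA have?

14

Building bottom-up:
Each of the 6 symbol leaves contributes 0 ε-transitions.
  x·y : 0 ε-transitions
  z·x : 0 ε-transitions
  (z·x)* : 4 ε-transitions
  (z·x)*·y : 4 ε-transitions
  ((z·x)*·y)* : 8 ε-transitions
  x·y ∪ y ∪ ((z·x)*·y)* : 14 ε-transitions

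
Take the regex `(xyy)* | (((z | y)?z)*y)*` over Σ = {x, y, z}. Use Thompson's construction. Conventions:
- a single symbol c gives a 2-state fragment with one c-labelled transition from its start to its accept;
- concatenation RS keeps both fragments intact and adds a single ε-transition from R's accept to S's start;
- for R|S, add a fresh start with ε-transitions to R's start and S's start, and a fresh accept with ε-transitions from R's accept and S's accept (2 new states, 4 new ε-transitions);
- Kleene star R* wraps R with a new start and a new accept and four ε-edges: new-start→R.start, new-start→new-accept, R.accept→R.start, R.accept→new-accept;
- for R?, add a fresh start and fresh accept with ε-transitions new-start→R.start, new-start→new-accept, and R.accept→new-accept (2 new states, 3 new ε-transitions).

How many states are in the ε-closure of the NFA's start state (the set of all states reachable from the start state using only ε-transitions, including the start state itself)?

16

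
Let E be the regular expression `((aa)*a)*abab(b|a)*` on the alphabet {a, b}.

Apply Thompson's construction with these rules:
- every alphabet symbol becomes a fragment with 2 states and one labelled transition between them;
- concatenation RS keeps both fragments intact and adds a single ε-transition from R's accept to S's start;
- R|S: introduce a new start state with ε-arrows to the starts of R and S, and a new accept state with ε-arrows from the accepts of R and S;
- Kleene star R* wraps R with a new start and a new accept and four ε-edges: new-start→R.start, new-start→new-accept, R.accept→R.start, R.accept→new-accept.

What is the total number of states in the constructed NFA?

26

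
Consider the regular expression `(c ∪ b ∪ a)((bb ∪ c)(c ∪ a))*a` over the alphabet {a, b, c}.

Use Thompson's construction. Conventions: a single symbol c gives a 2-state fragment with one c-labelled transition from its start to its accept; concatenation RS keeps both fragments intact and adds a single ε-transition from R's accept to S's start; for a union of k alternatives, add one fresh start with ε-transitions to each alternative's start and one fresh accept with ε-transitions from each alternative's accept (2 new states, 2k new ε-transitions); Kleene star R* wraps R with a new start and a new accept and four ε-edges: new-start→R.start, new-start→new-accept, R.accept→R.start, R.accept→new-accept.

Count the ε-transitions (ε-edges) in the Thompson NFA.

22

Bottom-up over the parse tree:
Each of the 9 symbol leaves contributes 0 ε-transitions.
  c ∪ b ∪ a — 6 ε-transitions
  bb — 1 ε-transition
  bb ∪ c — 5 ε-transitions
  c ∪ a — 4 ε-transitions
  (bb ∪ c)(c ∪ a) — 10 ε-transitions
  ((bb ∪ c)(c ∪ a))* — 14 ε-transitions
  (c ∪ b ∪ a)((bb ∪ c)(c ∪ a))*a — 22 ε-transitions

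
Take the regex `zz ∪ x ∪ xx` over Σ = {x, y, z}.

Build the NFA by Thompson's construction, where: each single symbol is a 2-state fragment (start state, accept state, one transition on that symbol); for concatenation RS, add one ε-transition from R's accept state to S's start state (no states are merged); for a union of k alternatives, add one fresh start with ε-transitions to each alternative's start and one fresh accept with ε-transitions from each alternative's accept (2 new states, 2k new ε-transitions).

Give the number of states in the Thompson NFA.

12

Recursing over subexpressions:
Each of the 5 symbol leaves contributes a 2-state fragment.
  zz — 4 states
  xx — 4 states
  zz ∪ x ∪ xx — 12 states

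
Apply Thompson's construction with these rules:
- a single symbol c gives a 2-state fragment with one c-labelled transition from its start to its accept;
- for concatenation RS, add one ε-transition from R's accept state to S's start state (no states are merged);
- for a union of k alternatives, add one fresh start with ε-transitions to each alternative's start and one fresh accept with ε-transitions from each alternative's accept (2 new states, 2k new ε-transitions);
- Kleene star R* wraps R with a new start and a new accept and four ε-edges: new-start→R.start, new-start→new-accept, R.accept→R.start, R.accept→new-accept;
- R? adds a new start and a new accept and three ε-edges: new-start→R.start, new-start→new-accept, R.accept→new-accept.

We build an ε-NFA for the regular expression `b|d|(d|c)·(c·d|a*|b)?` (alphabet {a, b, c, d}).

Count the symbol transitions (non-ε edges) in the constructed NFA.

8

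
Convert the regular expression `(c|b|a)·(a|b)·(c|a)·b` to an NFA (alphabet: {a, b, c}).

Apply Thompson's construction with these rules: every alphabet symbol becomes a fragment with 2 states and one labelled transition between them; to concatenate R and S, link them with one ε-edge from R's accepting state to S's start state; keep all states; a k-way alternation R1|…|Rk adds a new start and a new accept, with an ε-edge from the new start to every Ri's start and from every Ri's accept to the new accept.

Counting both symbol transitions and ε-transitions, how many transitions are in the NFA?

25

Bottom-up over the parse tree:
Each of the 8 symbol leaves contributes 1 transition (1 symbol, 0 ε).
  c|b|a = 9 transitions (3 symbol, 6 ε)
  a|b = 6 transitions (2 symbol, 4 ε)
  c|a = 6 transitions (2 symbol, 4 ε)
  (c|b|a)·(a|b)·(c|a)·b = 25 transitions (8 symbol, 17 ε)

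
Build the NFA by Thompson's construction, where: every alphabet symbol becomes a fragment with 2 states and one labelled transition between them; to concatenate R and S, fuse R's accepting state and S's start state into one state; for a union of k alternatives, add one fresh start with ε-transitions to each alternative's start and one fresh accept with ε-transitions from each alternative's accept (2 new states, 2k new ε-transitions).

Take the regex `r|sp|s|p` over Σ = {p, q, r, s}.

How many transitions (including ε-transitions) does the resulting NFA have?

Recursing over subexpressions:
Each of the 5 symbol leaves contributes 1 transition (1 symbol, 0 ε).
  sp → 2 transitions (2 symbol, 0 ε)
  r|sp|s|p → 13 transitions (5 symbol, 8 ε)

13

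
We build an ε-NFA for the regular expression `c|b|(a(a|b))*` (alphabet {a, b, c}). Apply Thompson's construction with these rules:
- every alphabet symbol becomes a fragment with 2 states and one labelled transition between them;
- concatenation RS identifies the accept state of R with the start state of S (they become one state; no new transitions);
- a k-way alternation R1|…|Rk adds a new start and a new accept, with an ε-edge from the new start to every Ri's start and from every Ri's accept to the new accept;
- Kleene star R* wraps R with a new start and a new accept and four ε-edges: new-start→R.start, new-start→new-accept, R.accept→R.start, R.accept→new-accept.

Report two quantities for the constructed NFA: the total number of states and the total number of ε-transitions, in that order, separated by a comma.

15, 14

By structural recursion:
Each of the 5 symbol leaves contributes 2 states and 0 ε-transitions.
  a|b = 6 states, 4 ε-transitions
  a(a|b) = 7 states, 4 ε-transitions
  (a(a|b))* = 9 states, 8 ε-transitions
  c|b|(a(a|b))* = 15 states, 14 ε-transitions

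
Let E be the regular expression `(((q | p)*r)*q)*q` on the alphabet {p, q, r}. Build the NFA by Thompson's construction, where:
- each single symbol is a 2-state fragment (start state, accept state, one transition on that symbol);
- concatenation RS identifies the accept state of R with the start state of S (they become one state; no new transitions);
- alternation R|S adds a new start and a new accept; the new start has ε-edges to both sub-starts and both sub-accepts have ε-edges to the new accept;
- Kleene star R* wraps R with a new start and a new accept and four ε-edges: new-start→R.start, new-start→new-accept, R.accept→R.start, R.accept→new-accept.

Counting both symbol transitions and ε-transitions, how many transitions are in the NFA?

Per subexpression:
Each of the 5 symbol leaves contributes 1 transition (1 symbol, 0 ε).
  q | p — 6 transitions (2 symbol, 4 ε)
  (q | p)* — 10 transitions (2 symbol, 8 ε)
  (q | p)*r — 11 transitions (3 symbol, 8 ε)
  ((q | p)*r)* — 15 transitions (3 symbol, 12 ε)
  ((q | p)*r)*q — 16 transitions (4 symbol, 12 ε)
  (((q | p)*r)*q)* — 20 transitions (4 symbol, 16 ε)
  (((q | p)*r)*q)*q — 21 transitions (5 symbol, 16 ε)

21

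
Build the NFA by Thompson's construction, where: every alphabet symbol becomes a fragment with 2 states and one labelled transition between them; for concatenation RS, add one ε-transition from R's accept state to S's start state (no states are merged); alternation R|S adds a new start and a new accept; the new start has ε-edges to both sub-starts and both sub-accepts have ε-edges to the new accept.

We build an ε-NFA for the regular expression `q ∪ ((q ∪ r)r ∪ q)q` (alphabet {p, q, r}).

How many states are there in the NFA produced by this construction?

Per subexpression:
Each of the 6 symbol leaves contributes a 2-state fragment.
  q ∪ r = 6 states
  (q ∪ r)r = 8 states
  (q ∪ r)r ∪ q = 12 states
  ((q ∪ r)r ∪ q)q = 14 states
  q ∪ ((q ∪ r)r ∪ q)q = 18 states

18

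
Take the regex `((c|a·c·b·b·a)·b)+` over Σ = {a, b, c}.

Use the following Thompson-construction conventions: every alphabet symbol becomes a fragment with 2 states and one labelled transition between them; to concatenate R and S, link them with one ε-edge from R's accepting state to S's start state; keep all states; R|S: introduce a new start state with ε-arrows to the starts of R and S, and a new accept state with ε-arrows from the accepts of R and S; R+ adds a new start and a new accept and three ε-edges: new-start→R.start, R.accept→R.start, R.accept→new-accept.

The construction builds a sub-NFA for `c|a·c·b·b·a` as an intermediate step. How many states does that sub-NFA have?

14

Fragment for `c|a·c·b·b·a`:
Each of the 6 symbol leaves contributes a 2-state fragment.
  a·c·b·b·a → 10 states
  c|a·c·b·b·a → 14 states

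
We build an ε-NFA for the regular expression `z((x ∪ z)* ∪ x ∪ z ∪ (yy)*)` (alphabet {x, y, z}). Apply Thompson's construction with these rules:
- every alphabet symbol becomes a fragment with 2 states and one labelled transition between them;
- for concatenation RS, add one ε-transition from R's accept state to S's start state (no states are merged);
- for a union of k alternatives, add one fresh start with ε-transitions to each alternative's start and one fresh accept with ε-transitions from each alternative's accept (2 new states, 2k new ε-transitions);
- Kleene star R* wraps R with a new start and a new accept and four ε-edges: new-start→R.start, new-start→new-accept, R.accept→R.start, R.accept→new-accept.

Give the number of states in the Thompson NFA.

22

By structural recursion:
Each of the 7 symbol leaves contributes a 2-state fragment.
  x ∪ z : 6 states
  (x ∪ z)* : 8 states
  yy : 4 states
  (yy)* : 6 states
  (x ∪ z)* ∪ x ∪ z ∪ (yy)* : 20 states
  z((x ∪ z)* ∪ x ∪ z ∪ (yy)*) : 22 states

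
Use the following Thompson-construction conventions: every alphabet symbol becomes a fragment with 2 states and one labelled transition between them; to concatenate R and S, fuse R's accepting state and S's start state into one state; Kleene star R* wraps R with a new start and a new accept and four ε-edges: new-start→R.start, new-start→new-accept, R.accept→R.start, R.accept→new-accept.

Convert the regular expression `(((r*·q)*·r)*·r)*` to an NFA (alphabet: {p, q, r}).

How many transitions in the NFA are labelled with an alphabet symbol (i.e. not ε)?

4

Bottom-up over the parse tree:
Each of the 4 symbol leaves contributes exactly 1 symbol transition.
  r* = 1 symbol transition
  r*·q = 2 symbol transitions
  (r*·q)* = 2 symbol transitions
  (r*·q)*·r = 3 symbol transitions
  ((r*·q)*·r)* = 3 symbol transitions
  ((r*·q)*·r)*·r = 4 symbol transitions
  (((r*·q)*·r)*·r)* = 4 symbol transitions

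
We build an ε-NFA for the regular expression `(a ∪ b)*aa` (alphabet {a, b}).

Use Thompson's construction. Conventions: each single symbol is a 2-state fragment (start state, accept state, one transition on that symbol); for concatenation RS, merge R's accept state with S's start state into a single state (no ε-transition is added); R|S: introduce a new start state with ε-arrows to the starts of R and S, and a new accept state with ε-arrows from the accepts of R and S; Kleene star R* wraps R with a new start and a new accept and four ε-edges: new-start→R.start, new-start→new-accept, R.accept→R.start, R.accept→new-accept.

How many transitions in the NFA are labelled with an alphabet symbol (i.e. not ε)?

4

By structural recursion:
Each of the 4 symbol leaves contributes exactly 1 symbol transition.
  a ∪ b — 2 symbol transitions
  (a ∪ b)* — 2 symbol transitions
  (a ∪ b)*aa — 4 symbol transitions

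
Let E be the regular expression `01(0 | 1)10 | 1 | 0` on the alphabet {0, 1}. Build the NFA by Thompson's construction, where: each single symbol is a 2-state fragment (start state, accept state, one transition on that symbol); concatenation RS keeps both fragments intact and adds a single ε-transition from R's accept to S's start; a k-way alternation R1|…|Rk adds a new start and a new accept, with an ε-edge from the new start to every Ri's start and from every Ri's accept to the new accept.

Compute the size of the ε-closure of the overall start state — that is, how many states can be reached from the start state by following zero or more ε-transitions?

Let C(F) = |ε-closure(F.start)| within fragment F, and note whether F accepts ε. Symbol fragments have C = 1 and do not accept ε. Then:
  0 | 1 → new start ε-reaches every alternative's start; none of them accept ε, so the new accept is not reached: |closure| = 1 + 1 + 1 = 3
  01(0 | 1)10 → |closure| equals the left operand's closure size = 1 (its accept is not ε-reachable, so the closure stops there)
  01(0 | 1)10 | 1 | 0 → |closure| = 1 + 1 + 1 + 1 = 4 (the new accept is not ε-reachable since no branch accepts ε)

4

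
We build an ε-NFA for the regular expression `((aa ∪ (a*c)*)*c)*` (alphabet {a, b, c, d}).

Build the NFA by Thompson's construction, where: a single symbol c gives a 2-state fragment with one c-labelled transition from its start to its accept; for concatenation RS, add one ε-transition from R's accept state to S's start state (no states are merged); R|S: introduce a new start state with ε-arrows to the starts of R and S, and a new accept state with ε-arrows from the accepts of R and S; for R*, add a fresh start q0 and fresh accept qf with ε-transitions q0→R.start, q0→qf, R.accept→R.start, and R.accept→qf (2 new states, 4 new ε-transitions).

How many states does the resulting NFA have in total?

20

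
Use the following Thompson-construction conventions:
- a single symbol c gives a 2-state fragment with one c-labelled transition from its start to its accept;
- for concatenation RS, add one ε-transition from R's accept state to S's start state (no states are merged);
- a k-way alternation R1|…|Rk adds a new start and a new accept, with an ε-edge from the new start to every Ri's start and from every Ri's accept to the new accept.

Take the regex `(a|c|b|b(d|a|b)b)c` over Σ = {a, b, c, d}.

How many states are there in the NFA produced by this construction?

22

Bottom-up over the parse tree:
Each of the 9 symbol leaves contributes a 2-state fragment.
  d|a|b → 8 states
  b(d|a|b)b → 12 states
  a|c|b|b(d|a|b)b → 20 states
  (a|c|b|b(d|a|b)b)c → 22 states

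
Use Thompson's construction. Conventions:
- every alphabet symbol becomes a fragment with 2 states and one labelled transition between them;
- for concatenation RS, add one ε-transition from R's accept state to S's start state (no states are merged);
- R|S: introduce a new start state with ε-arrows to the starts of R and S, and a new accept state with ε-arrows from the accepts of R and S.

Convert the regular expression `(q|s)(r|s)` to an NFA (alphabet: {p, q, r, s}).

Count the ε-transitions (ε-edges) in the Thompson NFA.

Per subexpression:
Each of the 4 symbol leaves contributes 0 ε-transitions.
  q|s → 4 ε-transitions
  r|s → 4 ε-transitions
  (q|s)(r|s) → 9 ε-transitions

9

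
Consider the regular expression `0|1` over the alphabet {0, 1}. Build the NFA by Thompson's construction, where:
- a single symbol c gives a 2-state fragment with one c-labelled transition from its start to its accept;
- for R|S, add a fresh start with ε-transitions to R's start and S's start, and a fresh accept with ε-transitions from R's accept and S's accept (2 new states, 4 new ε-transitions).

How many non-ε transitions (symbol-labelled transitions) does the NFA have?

Per subexpression:
Each of the 2 symbol leaves contributes exactly 1 symbol transition.
  0|1 → 2 symbol transitions

2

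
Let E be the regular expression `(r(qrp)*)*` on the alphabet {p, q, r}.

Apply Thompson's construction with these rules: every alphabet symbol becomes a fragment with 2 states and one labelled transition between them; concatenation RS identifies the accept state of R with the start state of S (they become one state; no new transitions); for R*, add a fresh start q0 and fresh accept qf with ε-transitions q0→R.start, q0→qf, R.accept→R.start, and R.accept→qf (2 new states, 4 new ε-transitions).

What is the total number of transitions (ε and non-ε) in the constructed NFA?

Per subexpression:
Each of the 4 symbol leaves contributes 1 transition (1 symbol, 0 ε).
  qrp = 3 transitions (3 symbol, 0 ε)
  (qrp)* = 7 transitions (3 symbol, 4 ε)
  r(qrp)* = 8 transitions (4 symbol, 4 ε)
  (r(qrp)*)* = 12 transitions (4 symbol, 8 ε)

12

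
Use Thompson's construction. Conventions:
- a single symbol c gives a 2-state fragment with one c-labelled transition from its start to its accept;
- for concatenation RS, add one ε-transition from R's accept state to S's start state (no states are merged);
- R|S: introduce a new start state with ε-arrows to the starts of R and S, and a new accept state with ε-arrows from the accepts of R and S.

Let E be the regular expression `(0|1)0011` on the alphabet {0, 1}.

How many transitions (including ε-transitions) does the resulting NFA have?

By structural recursion:
Each of the 6 symbol leaves contributes 1 transition (1 symbol, 0 ε).
  0|1 = 6 transitions (2 symbol, 4 ε)
  (0|1)0011 = 14 transitions (6 symbol, 8 ε)

14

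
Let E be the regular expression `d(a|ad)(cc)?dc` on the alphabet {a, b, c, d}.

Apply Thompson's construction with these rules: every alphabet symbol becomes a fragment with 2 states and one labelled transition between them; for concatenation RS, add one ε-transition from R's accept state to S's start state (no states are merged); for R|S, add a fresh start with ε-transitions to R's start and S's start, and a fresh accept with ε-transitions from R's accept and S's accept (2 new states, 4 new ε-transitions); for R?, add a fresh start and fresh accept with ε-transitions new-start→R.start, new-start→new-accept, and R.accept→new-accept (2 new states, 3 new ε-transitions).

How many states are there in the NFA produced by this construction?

20

Recursing over subexpressions:
Each of the 8 symbol leaves contributes a 2-state fragment.
  ad → 4 states
  a|ad → 8 states
  cc → 4 states
  (cc)? → 6 states
  d(a|ad)(cc)?dc → 20 states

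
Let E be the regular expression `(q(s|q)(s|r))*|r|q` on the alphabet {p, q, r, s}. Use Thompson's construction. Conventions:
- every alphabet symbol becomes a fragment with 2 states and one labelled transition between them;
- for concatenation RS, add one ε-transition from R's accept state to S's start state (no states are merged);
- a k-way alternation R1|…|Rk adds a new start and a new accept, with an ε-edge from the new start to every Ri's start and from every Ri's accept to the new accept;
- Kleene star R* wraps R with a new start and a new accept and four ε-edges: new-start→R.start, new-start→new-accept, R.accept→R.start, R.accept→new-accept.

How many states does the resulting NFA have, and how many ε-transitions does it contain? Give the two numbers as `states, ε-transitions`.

22, 20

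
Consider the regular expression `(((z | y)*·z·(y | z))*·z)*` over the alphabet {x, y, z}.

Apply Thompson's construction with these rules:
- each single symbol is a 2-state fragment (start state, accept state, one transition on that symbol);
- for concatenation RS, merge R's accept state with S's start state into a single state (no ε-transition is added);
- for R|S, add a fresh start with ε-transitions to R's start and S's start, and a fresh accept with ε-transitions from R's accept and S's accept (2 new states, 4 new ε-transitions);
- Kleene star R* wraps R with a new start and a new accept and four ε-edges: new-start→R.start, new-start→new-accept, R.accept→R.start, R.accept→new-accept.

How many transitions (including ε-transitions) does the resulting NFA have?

26

Per subexpression:
Each of the 6 symbol leaves contributes 1 transition (1 symbol, 0 ε).
  z | y — 6 transitions (2 symbol, 4 ε)
  (z | y)* — 10 transitions (2 symbol, 8 ε)
  y | z — 6 transitions (2 symbol, 4 ε)
  (z | y)*·z·(y | z) — 17 transitions (5 symbol, 12 ε)
  ((z | y)*·z·(y | z))* — 21 transitions (5 symbol, 16 ε)
  ((z | y)*·z·(y | z))*·z — 22 transitions (6 symbol, 16 ε)
  (((z | y)*·z·(y | z))*·z)* — 26 transitions (6 symbol, 20 ε)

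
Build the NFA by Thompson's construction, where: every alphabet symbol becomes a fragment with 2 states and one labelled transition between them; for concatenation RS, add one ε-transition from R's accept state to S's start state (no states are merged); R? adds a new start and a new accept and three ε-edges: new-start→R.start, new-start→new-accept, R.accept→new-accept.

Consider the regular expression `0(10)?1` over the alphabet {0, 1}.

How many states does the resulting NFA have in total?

Building bottom-up:
Each of the 4 symbol leaves contributes a 2-state fragment.
  10 : 4 states
  (10)? : 6 states
  0(10)?1 : 10 states

10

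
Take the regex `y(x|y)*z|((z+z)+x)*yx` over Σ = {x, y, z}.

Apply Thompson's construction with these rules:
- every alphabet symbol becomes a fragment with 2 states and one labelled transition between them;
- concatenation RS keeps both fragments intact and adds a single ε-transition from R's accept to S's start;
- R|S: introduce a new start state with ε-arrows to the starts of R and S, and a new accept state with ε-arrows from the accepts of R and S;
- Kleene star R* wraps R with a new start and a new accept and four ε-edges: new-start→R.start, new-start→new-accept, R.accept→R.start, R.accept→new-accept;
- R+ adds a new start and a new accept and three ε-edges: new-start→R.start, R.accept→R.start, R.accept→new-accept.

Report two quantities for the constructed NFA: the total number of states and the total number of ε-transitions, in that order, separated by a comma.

30, 28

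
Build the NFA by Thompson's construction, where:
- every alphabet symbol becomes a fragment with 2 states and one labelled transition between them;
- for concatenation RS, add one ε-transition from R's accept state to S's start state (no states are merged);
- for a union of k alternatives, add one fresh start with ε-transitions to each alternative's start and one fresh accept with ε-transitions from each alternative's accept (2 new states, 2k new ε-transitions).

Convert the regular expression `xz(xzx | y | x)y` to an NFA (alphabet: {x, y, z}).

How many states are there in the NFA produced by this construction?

Per subexpression:
Each of the 8 symbol leaves contributes a 2-state fragment.
  xzx = 6 states
  xzx | y | x = 12 states
  xz(xzx | y | x)y = 18 states

18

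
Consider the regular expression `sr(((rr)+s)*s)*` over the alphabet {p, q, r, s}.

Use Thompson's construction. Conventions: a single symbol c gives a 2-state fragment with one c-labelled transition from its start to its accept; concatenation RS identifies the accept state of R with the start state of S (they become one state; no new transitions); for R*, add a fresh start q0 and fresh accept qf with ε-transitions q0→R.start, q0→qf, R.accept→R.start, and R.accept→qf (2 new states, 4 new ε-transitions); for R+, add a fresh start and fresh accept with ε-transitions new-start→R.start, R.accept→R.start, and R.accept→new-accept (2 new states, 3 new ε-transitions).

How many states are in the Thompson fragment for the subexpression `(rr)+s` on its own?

6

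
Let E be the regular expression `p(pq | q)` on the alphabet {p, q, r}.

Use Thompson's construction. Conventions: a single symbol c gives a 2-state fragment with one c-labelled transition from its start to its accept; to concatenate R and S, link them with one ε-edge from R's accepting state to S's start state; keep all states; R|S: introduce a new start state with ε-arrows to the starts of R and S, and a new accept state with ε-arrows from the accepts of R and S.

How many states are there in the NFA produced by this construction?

Per subexpression:
Each of the 4 symbol leaves contributes a 2-state fragment.
  pq — 4 states
  pq | q — 8 states
  p(pq | q) — 10 states

10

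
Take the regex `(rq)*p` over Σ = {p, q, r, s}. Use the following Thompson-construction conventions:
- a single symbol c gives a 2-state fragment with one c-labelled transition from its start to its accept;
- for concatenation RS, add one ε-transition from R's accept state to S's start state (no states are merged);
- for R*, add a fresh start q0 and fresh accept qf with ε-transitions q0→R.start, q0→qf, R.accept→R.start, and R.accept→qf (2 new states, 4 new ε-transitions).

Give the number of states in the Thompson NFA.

8

By structural recursion:
Each of the 3 symbol leaves contributes a 2-state fragment.
  rq → 4 states
  (rq)* → 6 states
  (rq)*p → 8 states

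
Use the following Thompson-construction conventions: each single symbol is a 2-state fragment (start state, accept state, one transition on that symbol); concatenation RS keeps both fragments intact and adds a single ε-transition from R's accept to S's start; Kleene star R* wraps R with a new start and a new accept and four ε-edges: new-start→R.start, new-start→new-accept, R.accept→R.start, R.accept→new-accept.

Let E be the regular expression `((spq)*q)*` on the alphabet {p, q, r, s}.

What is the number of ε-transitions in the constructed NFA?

Per subexpression:
Each of the 4 symbol leaves contributes 0 ε-transitions.
  spq → 2 ε-transitions
  (spq)* → 6 ε-transitions
  (spq)*q → 7 ε-transitions
  ((spq)*q)* → 11 ε-transitions

11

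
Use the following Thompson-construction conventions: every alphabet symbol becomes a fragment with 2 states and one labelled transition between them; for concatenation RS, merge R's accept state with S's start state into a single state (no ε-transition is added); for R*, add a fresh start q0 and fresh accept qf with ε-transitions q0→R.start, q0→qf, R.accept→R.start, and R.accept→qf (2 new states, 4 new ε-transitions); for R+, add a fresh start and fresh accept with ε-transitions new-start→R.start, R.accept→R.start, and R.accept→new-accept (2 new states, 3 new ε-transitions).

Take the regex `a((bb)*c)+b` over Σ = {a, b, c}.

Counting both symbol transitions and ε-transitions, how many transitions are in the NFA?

By structural recursion:
Each of the 5 symbol leaves contributes 1 transition (1 symbol, 0 ε).
  bb → 2 transitions (2 symbol, 0 ε)
  (bb)* → 6 transitions (2 symbol, 4 ε)
  (bb)*c → 7 transitions (3 symbol, 4 ε)
  ((bb)*c)+ → 10 transitions (3 symbol, 7 ε)
  a((bb)*c)+b → 12 transitions (5 symbol, 7 ε)

12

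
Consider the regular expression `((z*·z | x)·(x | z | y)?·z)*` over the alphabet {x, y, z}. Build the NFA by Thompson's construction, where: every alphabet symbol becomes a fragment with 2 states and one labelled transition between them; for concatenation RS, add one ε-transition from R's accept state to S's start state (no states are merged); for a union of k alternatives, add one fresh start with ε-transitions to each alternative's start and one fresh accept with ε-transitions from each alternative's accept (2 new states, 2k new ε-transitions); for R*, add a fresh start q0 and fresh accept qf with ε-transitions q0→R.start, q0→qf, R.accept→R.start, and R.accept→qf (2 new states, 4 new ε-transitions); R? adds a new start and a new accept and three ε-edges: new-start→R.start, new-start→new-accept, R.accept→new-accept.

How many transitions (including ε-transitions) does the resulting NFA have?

Per subexpression:
Each of the 7 symbol leaves contributes 1 transition (1 symbol, 0 ε).
  z* = 5 transitions (1 symbol, 4 ε)
  z*·z = 7 transitions (2 symbol, 5 ε)
  z*·z | x = 12 transitions (3 symbol, 9 ε)
  x | z | y = 9 transitions (3 symbol, 6 ε)
  (x | z | y)? = 12 transitions (3 symbol, 9 ε)
  (z*·z | x)·(x | z | y)?·z = 27 transitions (7 symbol, 20 ε)
  ((z*·z | x)·(x | z | y)?·z)* = 31 transitions (7 symbol, 24 ε)

31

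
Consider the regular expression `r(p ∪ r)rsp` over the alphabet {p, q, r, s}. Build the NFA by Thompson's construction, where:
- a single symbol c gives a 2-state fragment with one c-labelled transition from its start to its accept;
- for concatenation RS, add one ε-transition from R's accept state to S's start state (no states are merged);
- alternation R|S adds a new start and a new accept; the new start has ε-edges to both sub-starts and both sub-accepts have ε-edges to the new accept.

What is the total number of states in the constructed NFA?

14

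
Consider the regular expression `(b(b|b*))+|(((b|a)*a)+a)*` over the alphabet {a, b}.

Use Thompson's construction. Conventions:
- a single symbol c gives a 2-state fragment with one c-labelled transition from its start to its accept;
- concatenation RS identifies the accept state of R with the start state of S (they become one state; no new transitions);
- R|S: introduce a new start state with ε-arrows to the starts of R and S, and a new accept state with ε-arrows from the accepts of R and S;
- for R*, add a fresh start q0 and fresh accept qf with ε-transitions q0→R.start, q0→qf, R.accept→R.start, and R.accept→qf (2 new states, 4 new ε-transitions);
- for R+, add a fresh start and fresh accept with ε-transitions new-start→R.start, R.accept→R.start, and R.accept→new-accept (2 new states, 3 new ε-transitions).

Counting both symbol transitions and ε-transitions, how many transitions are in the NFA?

37

Per subexpression:
Each of the 7 symbol leaves contributes 1 transition (1 symbol, 0 ε).
  b* — 5 transitions (1 symbol, 4 ε)
  b|b* — 10 transitions (2 symbol, 8 ε)
  b(b|b*) — 11 transitions (3 symbol, 8 ε)
  (b(b|b*))+ — 14 transitions (3 symbol, 11 ε)
  b|a — 6 transitions (2 symbol, 4 ε)
  (b|a)* — 10 transitions (2 symbol, 8 ε)
  (b|a)*a — 11 transitions (3 symbol, 8 ε)
  ((b|a)*a)+ — 14 transitions (3 symbol, 11 ε)
  ((b|a)*a)+a — 15 transitions (4 symbol, 11 ε)
  (((b|a)*a)+a)* — 19 transitions (4 symbol, 15 ε)
  (b(b|b*))+|(((b|a)*a)+a)* — 37 transitions (7 symbol, 30 ε)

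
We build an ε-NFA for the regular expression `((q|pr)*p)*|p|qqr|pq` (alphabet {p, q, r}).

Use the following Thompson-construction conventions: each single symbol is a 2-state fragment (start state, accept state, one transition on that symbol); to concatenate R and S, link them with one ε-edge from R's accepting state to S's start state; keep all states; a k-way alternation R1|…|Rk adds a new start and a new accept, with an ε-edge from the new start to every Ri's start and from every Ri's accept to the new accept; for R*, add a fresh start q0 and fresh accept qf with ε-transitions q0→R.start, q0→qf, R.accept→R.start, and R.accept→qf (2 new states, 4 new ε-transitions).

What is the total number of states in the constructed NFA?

28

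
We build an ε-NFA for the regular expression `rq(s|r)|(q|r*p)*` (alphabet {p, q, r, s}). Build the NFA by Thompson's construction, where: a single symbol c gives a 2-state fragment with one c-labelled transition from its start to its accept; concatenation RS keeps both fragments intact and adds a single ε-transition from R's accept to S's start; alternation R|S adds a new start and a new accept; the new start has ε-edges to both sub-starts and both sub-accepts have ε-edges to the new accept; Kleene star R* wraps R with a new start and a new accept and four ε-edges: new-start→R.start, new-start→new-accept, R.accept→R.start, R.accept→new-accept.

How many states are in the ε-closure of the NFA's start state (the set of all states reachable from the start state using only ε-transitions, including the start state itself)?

Let C(F) = |ε-closure(F.start)| within fragment F, and note whether F accepts ε. Symbol fragments have C = 1 and do not accept ε. Then:
  s|r : C = 1 + 1 + 1 = 3 (the new accept is not ε-reachable since no branch accepts ε)
  rq(s|r) : C equals the left operand's closure size = 1 (its accept is not ε-reachable, so the closure stops there)
  r* : C = 1 (new start) + 1 (body) + 1 (new accept) = 3
  r*p : C = 3 + 1 = 4 (closure spills across the concat boundary because the left factor accepts ε)
  q|r*p : C = 1 + 1 + 4 = 6 (the new accept is not ε-reachable since no branch accepts ε)
  (q|r*p)* : the star's fresh start ε-reaches both the body's start and the fresh accept: C = 2 + 6 = 8
  rq(s|r)|(q|r*p)* : new start ε-reaches every alternative's start; at least one alternative accepts ε, so the union's new accept is reached too: C = 1 + 1 + 8 + 1 = 11

11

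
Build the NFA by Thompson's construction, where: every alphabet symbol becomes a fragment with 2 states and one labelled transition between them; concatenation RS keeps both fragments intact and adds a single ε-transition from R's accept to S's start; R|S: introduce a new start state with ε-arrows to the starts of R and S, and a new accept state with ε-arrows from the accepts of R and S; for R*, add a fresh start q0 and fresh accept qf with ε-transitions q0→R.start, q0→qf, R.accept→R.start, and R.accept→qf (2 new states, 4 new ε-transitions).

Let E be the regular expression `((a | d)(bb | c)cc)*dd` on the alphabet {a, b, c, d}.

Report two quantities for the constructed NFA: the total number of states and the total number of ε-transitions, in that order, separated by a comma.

24, 18

By structural recursion:
Each of the 9 symbol leaves contributes 2 states and 0 ε-transitions.
  a | d = 6 states, 4 ε-transitions
  bb = 4 states, 1 ε-transition
  bb | c = 8 states, 5 ε-transitions
  (a | d)(bb | c)cc = 18 states, 12 ε-transitions
  ((a | d)(bb | c)cc)* = 20 states, 16 ε-transitions
  ((a | d)(bb | c)cc)*dd = 24 states, 18 ε-transitions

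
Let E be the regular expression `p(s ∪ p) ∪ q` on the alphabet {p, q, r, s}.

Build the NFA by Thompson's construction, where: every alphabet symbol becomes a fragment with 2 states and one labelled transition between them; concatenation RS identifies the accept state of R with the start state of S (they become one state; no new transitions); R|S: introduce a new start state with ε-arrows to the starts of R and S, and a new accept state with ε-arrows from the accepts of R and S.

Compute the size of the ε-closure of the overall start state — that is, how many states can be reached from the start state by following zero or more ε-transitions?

Compute the ε-closure size of each fragment's start state recursively; a symbol fragment's start has no outgoing ε-edge, so its closure is just itself (size 1).
  s ∪ p — new start ε-reaches every alternative's start; none of them accept ε, so the new accept is not reached: C = 1 + 1 + 1 = 3
  p(s ∪ p) — same as the first factor's closure: C = 1
  p(s ∪ p) ∪ q — C = 1 + 1 + 1 = 3 (the new accept is not ε-reachable since no branch accepts ε)

3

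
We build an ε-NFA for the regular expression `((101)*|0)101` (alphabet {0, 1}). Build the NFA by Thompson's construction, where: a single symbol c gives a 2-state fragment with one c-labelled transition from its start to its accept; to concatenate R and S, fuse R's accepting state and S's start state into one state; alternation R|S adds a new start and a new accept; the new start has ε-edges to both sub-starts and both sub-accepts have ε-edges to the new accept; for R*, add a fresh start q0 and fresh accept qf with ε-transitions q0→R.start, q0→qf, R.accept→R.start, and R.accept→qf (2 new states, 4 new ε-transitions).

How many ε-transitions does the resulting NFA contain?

Building bottom-up:
Each of the 7 symbol leaves contributes 0 ε-transitions.
  101 — 0 ε-transitions
  (101)* — 4 ε-transitions
  (101)*|0 — 8 ε-transitions
  ((101)*|0)101 — 8 ε-transitions

8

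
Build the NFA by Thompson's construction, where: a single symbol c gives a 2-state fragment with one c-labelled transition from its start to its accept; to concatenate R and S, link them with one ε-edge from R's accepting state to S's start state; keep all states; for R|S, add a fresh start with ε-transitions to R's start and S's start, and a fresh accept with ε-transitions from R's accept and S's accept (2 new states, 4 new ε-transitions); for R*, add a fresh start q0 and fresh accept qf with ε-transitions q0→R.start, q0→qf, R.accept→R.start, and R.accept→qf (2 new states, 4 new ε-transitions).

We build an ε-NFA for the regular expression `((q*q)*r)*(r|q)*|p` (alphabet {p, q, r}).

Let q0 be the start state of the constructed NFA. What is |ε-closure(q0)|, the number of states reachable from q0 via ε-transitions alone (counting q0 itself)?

17

Let C(F) = |ε-closure(F.start)| within fragment F, and note whether F accepts ε. Symbol fragments have C = 1 and do not accept ε. Then:
  q* : C = 1 (new start) + 1 (body) + 1 (new accept) = 3
  q*q : the left operand accepts ε, so the closure extends into the next operand (via the concat ε-link); C = 3 + 1 = 4
  (q*q)* : new start has ε-edges to the inner start and to the new accept, so C = 2 + 4 = 6
  (q*q)*r : C = 6 + 1 = 7 (closure spills across the concat boundary because the left factor accepts ε)
  ((q*q)*r)* : the star's fresh start ε-reaches both the body's start and the fresh accept: C = 2 + 7 = 9
  r|q : new start ε-reaches every alternative's start; none of them accept ε, so the new accept is not reached: C = 1 + 1 + 1 = 3
  (r|q)* : C = 1 (new start) + 3 (body) + 1 (new accept) = 5
  ((q*q)*r)*(r|q)* : C = 9 + 5 = 14 (closure spills across the concat boundary because the left factor accepts ε)
  ((q*q)*r)*(r|q)*|p : new start ε-reaches every alternative's start; at least one alternative accepts ε, so the union's new accept is reached too: C = 1 + 14 + 1 + 1 = 17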